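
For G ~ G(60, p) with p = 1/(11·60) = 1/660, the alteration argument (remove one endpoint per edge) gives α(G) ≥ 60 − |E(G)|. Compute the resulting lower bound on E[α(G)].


E[|E(G)|] = C(60, 2)·p = 1770 · (1/660) = 59/22.
E[α(G)] ≥ n − E[|E(G)|] = 60 − 59/22 = 1261/22.
Numerically: ≈ 57.318182.
(This is only a lower bound; the true E[α(G)] may be larger.)

E[α(G)] ≥ 1261/22 ≈ 57.318182.


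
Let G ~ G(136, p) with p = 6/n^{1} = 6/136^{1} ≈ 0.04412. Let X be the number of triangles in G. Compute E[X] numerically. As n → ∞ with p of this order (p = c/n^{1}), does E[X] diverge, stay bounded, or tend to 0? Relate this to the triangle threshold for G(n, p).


Number of potential triangles: C(136, 3) = 410040.
Each occurs with probability p³ ≈ (0.04412)³ ≈ 8.586912e-05.
By linearity: E[X] = C(136, 3)·p³ ≈ 410040 · 8.586912e-05 ≈ 35.2098.
Here α = 1, so p = 6/n is exactly at the triangle threshold p ~ 1/n. Asymptotically E[X] → c³/6 = 6³/6 = 36 ≈ 36.0000, a bounded constant. In this regime the triangle count is asymptotically Poisson(c³/6).

E[X] ≈ 35.2098; in regime p = Θ(1/n^{1}) E[X] stays bounded (at the triangle threshold p ~ 1/n).


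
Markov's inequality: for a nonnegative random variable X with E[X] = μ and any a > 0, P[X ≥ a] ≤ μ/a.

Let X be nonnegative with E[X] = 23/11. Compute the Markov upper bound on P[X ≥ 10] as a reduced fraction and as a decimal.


μ = E[X] = 23/11, a = 10.
Markov: P[X ≥ 10] ≤ μ/a = (23/11)/10 = 23/110.
Numerically: ≈ 0.2091.
(Since a = 10 > μ = 2.0909, the bound 23/110 is < 1 and informative.)

P[X ≥ 10] ≤ 23/110 ≈ 0.2091.


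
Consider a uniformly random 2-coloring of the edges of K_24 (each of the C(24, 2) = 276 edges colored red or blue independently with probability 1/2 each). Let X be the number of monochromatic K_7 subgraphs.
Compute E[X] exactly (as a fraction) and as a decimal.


Let X = Σ_S X_S over the C(24, 7) = 346104 subsets S of size 7, where X_S = 1 if the K_7 on S is monochromatic.
For a fixed S, the K_7 on S has C(7, 2) = 21 edges. P[all 21 edges red] = (1/2)^21, and likewise for blue, so P[monochromatic] = 2·(1/2)^21 = 2^{1 − 21} = 1/1048576.
By linearity of expectation: E[X] = C(24, 7) · 2^{1 − 21} = 346104 · 1/1048576 = 43263/131072.
Numerically: E[X] ≈ 0.3301.

E[X] = C(24,7)·2^(1−C(7,2)) = 43263/131072 ≈ 0.3301.


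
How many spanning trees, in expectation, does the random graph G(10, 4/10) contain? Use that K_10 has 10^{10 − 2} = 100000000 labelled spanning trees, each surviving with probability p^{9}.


K_10 has 10^{10 − 2} = 100000000 labelled spanning trees.
For each such spanning tree H, let X_H = 1 if all 9 edges of H are present in G. Then P[X_H = 1] = p^{9} = (2/5)^{9} = 512/1953125.
By linearity: E[X] = Σ_H E[X_H] = 100000000 · p^{9} = 100000000 · 512/1953125 = 131072/5.
Numerically: E[X] ≈ 2.621e+04.

E[X] = 100000000 · (2/5)^{9} = 131072/5 ≈ 2.621e+04.


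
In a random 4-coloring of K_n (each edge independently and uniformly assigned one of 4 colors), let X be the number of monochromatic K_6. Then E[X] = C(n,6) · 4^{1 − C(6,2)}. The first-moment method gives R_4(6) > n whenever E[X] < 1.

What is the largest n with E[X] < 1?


We need C(n, 6) · 4^{1 − 15} < 1, i.e. C(n, 6) < 4^{15 − 1} = 268435456.
Check values of n near the boundary:
  n = 77: C(77, 6) = 237093780; 237093780 < 268435456? YES
  n = 78: C(78, 6) = 256851595; 256851595 < 268435456? YES
  n = 79: C(79, 6) = 277962685; 277962685 < 268435456? NO
  n = 80: C(80, 6) = 300500200; 300500200 < 268435456? NO
The largest n with C(n, 6) < 268435456 is n = 78 (where E[X] = 256851595/268435456 ≈ 0.9568). Hence R_4(6) > 78, i.e. R_4(6) ≥ 79.

Largest n = 78; hence R_4(6) > 78.


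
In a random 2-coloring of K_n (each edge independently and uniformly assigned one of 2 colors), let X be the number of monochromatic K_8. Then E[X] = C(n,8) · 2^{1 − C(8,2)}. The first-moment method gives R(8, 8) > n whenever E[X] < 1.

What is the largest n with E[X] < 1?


We need C(n, 8) · 2^{1 − 28} < 1, i.e. C(n, 8) < 2^{28 − 1} = 134217728.
Check values of n near the boundary:
  n = 38: C(38, 8) = 48903492; 48903492 < 134217728? YES
  n = 39: C(39, 8) = 61523748; 61523748 < 134217728? YES
  n = 40: C(40, 8) = 76904685; 76904685 < 134217728? YES
  n = 41: C(41, 8) = 95548245; 95548245 < 134217728? YES
  n = 42: C(42, 8) = 118030185; 118030185 < 134217728? YES
  n = 43: C(43, 8) = 145008513; 145008513 < 134217728? NO
The largest n with C(n, 8) < 134217728 is n = 42 (where E[X] = 118030185/134217728 ≈ 0.879). Hence R(8, 8) > 42, i.e. R(8, 8) ≥ 43.

Largest n = 42; hence R(8, 8) > 42.


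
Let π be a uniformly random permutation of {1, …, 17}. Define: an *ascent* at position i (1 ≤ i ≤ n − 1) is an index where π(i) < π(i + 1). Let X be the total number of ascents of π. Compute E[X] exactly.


Write X = Σ X_I over i = 1, …, 16, with X_I the indicator of one ascent.
There are 16 indicators.
For each fixed i, the pair (π(i), π(i+1)) is a uniformly random ordered pair of distinct values from {1, …, 17}; by symmetry P[π(i) < π(i+1)] = 1/2.
By linearity: E[X] = 16 · (1/2) = (17 − 1) · (1/2) = 8 ≈ 8.00000.

E[X] = 8 = 8.00000.


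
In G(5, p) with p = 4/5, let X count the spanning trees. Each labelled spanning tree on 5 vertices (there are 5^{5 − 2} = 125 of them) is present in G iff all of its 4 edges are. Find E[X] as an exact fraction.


K_5 has 5^{5 − 2} = 125 labelled spanning trees.
For each such spanning tree H, let X_H = 1 if all 4 edges of H are present in G. Then P[X_H = 1] = p^{4} = (4/5)^{4} = 256/625.
Summing the indicators: E[X] = Σ_H E[X_H] = 125 · p^{4} = 125 · 256/625 = 256/5.
Numerically: E[X] ≈ 51.2.

E[X] = 125 · (4/5)^{4} = 256/5 ≈ 51.2.


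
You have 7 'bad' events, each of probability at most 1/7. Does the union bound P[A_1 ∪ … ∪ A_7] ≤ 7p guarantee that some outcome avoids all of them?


Union bound: P[∪_{i=1}^{7} A_i] ≤ Σ_i P[A_i] ≤ 7·p = 7·(1/7) = 1.
Numerically: 1 ≈ 1.0000000.
Is 1 < 1? NO.
Since the bound 1 is ≥ 1, the union bound is uninformative here; it does NOT by itself certify existence.

7·p = 1 ≈ 1.0000000; existence NOT certified by the union bound.


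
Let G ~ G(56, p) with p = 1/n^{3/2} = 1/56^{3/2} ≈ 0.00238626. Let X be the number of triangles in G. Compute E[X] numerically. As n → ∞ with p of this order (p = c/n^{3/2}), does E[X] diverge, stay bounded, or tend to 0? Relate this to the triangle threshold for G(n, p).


Number of potential triangles: C(56, 3) = 27720.
Each occurs with probability p³ ≈ (0.00238626)³ ≈ 1.35879481e-08.
By linearity: E[X] = C(56, 3)·p³ ≈ 27720 · 1.35879481e-08 ≈ 0.000377.
Since α = 3/2 > 1, p = c/n^{3/2} = o(1/n) is below the triangle threshold p ~ 1/n. Asymptotically E[X] ~ (c³/6)·n^{3(1−α)} = (1³/6)·n^{-1.5} → 0, so by Markov's inequality G has no triangles w.h.p.

E[X] ≈ 0.000377; in regime p = Θ(1/n^{3/2}) E[X] tends to 0 (below the triangle threshold p ~ 1/n).


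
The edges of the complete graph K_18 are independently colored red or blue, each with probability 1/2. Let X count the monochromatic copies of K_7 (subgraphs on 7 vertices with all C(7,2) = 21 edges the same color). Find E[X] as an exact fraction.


Let X = Σ_S X_S over the C(18, 7) = 31824 subsets S of size 7, where X_S = 1 if the K_7 on S is monochromatic.
For a fixed S, the K_7 on S has C(7, 2) = 21 edges. P[all 21 edges red] = (1/2)^21, and likewise for blue, so P[monochromatic] = 2·(1/2)^21 = 2^{1 − 21} = 1/1048576.
By linearity of expectation: E[X] = C(18, 7) · 2^{1 − 21} = 31824 · 1/1048576 = 1989/65536.
Numerically: E[X] ≈ 0.030350.

E[X] = C(18,7)·2^(1−C(7,2)) = 1989/65536 ≈ 0.030350.


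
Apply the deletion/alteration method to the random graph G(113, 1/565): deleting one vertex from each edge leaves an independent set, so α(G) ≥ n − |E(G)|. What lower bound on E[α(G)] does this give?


E[|E(G)|] = C(113, 2)·p = 6328 · (1/565) = 56/5.
E[α(G)] ≥ n − E[|E(G)|] = 113 − 56/5 = 509/5.
Numerically: ≈ 101.80000.
(This is only a lower bound; the true E[α(G)] may be larger.)

E[α(G)] ≥ 509/5 ≈ 101.80000.


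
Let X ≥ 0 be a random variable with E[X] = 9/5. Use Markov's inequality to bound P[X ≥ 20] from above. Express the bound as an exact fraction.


μ = E[X] = 9/5, a = 20.
Markov: P[X ≥ 20] ≤ μ/a = (9/5)/20 = 9/100.
Numerically: ≈ 0.09000.
(Since a = 20 > μ = 1.80000, the bound 9/100 is < 1 and informative.)

P[X ≥ 20] ≤ 9/100 ≈ 0.09000.


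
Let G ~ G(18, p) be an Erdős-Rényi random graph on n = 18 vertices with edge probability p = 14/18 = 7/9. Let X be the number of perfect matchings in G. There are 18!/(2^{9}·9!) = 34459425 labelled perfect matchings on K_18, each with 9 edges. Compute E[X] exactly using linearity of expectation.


K_18 has 18!/(2^{9}·9!) = 34459425 labelled perfect matchings.
For each such perfect matching H, let X_H = 1 if all 9 edges of H are present in G. Then P[X_H = 1] = p^{9} = (7/9)^{9} = 40353607/387420489.
By linearity: E[X] = Σ_H E[X_H] = 34459425 · p^{9} = 34459425 · 40353607/387420489 = 17167433257975/4782969.
Numerically: E[X] ≈ 3.5893e+06.

E[X] = 34459425 · (7/9)^{9} = 17167433257975/4782969 ≈ 3.5893e+06.


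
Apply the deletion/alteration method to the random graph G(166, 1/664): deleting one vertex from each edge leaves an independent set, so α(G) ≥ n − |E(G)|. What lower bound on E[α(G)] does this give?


E[|E(G)|] = C(166, 2)·p = 13695 · (1/664) = 165/8.
E[α(G)] ≥ n − E[|E(G)|] = 166 − 165/8 = 1163/8.
Numerically: ≈ 145.3750.
(This is only a lower bound; the true E[α(G)] may be larger.)

E[α(G)] ≥ 1163/8 ≈ 145.3750.


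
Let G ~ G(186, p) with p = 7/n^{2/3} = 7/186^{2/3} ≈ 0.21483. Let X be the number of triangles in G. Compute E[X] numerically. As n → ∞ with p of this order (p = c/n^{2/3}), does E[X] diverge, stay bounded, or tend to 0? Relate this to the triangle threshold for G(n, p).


Number of potential triangles: C(186, 3) = 1055240.
Each occurs with probability p³ ≈ (0.21483)³ ≈ 9.9144410e-03.
By linearity: E[X] = C(186, 3)·p³ ≈ 1055240 · 9.9144410e-03 ≈ 10462.11470.
Since α = 2/3 < 1, p = c/n^{2/3} ≫ 1/n is above the triangle threshold p ~ 1/n. Asymptotically E[X] ~ (c³/6)·n^{3(1−α)} = (7³/6)·n^{1} → ∞; triangles are abundant w.h.p.

E[X] ≈ 10462.11470; in regime p = Θ(1/n^{2/3}) E[X] diverges (above the triangle threshold p ~ 1/n).


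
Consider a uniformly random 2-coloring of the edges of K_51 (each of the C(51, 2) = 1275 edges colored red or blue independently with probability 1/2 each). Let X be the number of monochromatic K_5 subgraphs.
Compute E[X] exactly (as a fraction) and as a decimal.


Let X = Σ_S X_S over the C(51, 5) = 2349060 subsets S of size 5, where X_S = 1 if the K_5 on S is monochromatic.
For a fixed S, the K_5 on S has C(5, 2) = 10 edges. P[all 10 edges red] = (1/2)^10, and likewise for blue, so P[monochromatic] = 2·(1/2)^10 = 2^{1 − 10} = 1/512.
Summing: E[X] = C(51, 5) · 2^{1 − 10} = 2349060 · 1/512 = 587265/128.
Numerically: E[X] ≈ 4588.007812.

E[X] = C(51,5)·2^(1−C(5,2)) = 587265/128 ≈ 4588.007812.


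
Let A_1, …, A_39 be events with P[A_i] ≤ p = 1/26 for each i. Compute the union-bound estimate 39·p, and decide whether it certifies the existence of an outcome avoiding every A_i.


Union bound: P[∪_{i=1}^{39} A_i] ≤ Σ_i P[A_i] ≤ 39·p = 39·(1/26) = 3/2.
Numerically: 3/2 ≈ 1.50000.
Is 3/2 < 1? NO.
Since the bound 3/2 is ≥ 1, the union bound is uninformative here; it does NOT by itself certify existence.

39·p = 3/2 ≈ 1.50000; existence NOT certified by the union bound.


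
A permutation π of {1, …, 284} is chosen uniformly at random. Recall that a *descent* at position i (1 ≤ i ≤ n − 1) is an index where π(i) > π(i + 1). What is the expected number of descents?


Write X = Σ X_I over i = 1, …, 283, with X_I the indicator of one descent.
There are 283 indicators.
For each fixed i, the pair (π(i), π(i+1)) is a uniformly random ordered pair of distinct values from {1, …, 284}; by symmetry P[π(i) > π(i+1)] = 1/2.
By linearity: E[X] = 283 · (1/2) = (284 − 1) · (1/2) = 283/2 ≈ 141.5000.

E[X] = 283/2 = 141.5000.


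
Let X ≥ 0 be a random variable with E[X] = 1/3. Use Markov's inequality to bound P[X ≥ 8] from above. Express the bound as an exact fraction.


μ = E[X] = 1/3, a = 8.
Markov: P[X ≥ 8] ≤ μ/a = (1/3)/8 = 1/24.
Numerically: ≈ 0.0417.
(Since a = 8 > μ = 0.3333, the bound 1/24 is < 1 and informative.)

P[X ≥ 8] ≤ 1/24 ≈ 0.0417.


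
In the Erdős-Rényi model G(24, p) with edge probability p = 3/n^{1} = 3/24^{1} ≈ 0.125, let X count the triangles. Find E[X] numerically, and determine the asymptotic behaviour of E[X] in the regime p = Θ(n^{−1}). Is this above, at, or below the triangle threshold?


Number of potential triangles: C(24, 3) = 2024.
Each occurs with probability p³ ≈ (0.125)³ ≈ 1.95312500e-03.
By linearity: E[X] = C(24, 3)·p³ ≈ 2024 · 1.95312500e-03 ≈ 3.953125.
Here α = 1, so p = 3/n is exactly at the triangle threshold p ~ 1/n. Asymptotically E[X] → c³/6 = 3³/6 = 9/2 ≈ 4.500000, a bounded constant. In this regime the triangle count is asymptotically Poisson(c³/6).

E[X] ≈ 3.953125; in regime p = Θ(1/n^{1}) E[X] stays bounded (at the triangle threshold p ~ 1/n).


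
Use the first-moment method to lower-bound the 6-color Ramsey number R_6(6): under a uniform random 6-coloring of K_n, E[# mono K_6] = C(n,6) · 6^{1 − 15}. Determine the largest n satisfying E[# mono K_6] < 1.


We need C(n, 6) · 6^{1 − 15} < 1, i.e. C(n, 6) < 6^{15 − 1} = 78364164096.
Check values of n near the boundary:
  n = 197: C(197, 6) = 75176946208; 75176946208 < 78364164096? YES
  n = 198: C(198, 6) = 77526225777; 77526225777 < 78364164096? YES
  n = 199: C(199, 6) = 79936367511; 79936367511 < 78364164096? NO
The largest n with C(n, 6) < 78364164096 is n = 198 (where E[X] = 25842075259/26121388032 ≈ 0.989307). Hence R_6(6) > 198, i.e. R_6(6) ≥ 199.

Largest n = 198; hence R_6(6) > 198.


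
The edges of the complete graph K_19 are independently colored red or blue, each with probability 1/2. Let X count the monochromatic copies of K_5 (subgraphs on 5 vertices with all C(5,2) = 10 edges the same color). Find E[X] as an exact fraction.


Let X = Σ_S X_S over the C(19, 5) = 11628 subsets S of size 5, where X_S = 1 if the K_5 on S is monochromatic.
For a fixed S, the K_5 on S has C(5, 2) = 10 edges. P[all 10 edges red] = (1/2)^10, and likewise for blue, so P[monochromatic] = 2·(1/2)^10 = 2^{1 − 10} = 1/512.
Summing: E[X] = C(19, 5) · 2^{1 − 10} = 11628 · 1/512 = 2907/128.
Numerically: E[X] ≈ 22.711.

E[X] = C(19,5)·2^(1−C(5,2)) = 2907/128 ≈ 22.711.


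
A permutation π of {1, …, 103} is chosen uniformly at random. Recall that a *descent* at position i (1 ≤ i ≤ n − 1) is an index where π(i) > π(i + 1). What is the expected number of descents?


Write X = Σ X_I over i = 1, …, 102, with X_I the indicator of one descent.
There are 102 indicators.
For each fixed i, the pair (π(i), π(i+1)) is a uniformly random ordered pair of distinct values from {1, …, 103}; by symmetry P[π(i) > π(i+1)] = 1/2.
By linearity: E[X] = 102 · (1/2) = (103 − 1) · (1/2) = 51 ≈ 51.0000.

E[X] = 51 = 51.0000.


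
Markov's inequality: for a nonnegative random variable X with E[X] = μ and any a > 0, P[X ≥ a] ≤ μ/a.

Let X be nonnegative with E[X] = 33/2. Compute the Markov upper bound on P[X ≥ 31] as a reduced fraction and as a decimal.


μ = E[X] = 33/2, a = 31.
Markov: P[X ≥ 31] ≤ μ/a = (33/2)/31 = 33/62.
Numerically: ≈ 0.532.
(Since a = 31 > μ = 16.500, the bound 33/62 is < 1 and informative.)

P[X ≥ 31] ≤ 33/62 ≈ 0.532.


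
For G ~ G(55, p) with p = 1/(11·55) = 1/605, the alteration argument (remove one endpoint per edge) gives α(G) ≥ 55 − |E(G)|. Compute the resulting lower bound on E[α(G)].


E[|E(G)|] = C(55, 2)·p = 1485 · (1/605) = 27/11.
E[α(G)] ≥ n − E[|E(G)|] = 55 − 27/11 = 578/11.
Numerically: ≈ 52.545.
(This is only a lower bound; the true E[α(G)] may be larger.)

E[α(G)] ≥ 578/11 ≈ 52.545.


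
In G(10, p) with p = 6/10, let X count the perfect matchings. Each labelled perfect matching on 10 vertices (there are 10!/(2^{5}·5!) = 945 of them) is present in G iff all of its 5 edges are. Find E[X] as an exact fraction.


K_10 has 10!/(2^{5}·5!) = 945 labelled perfect matchings.
For each such perfect matching H, let X_H = 1 if all 5 edges of H are present in G. Then P[X_H = 1] = p^{5} = (3/5)^{5} = 243/3125.
By linearity: E[X] = Σ_H E[X_H] = 945 · p^{5} = 945 · 243/3125 = 45927/625.
Numerically: E[X] ≈ 73.4832.

E[X] = 945 · (3/5)^{5} = 45927/625 ≈ 73.4832.


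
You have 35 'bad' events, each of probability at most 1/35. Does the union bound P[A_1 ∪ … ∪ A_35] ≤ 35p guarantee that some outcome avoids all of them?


Union bound: P[∪_{i=1}^{35} A_i] ≤ Σ_i P[A_i] ≤ 35·p = 35·(1/35) = 1.
Numerically: 1 ≈ 1.0000000.
Is 1 < 1? NO.
Since the bound 1 is ≥ 1, the union bound is uninformative here; it does NOT by itself certify existence.

35·p = 1 ≈ 1.0000000; existence NOT certified by the union bound.


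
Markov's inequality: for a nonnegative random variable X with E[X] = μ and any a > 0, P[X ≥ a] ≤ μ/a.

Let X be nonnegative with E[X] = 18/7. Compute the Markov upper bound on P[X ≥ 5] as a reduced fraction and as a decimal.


μ = E[X] = 18/7, a = 5.
Markov: P[X ≥ 5] ≤ μ/a = (18/7)/5 = 18/35.
Numerically: ≈ 0.514286.
(Since a = 5 > μ = 2.571429, the bound 18/35 is < 1 and informative.)

P[X ≥ 5] ≤ 18/35 ≈ 0.514286.


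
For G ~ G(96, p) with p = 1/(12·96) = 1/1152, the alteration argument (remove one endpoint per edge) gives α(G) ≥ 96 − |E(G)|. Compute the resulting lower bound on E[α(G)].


E[|E(G)|] = C(96, 2)·p = 4560 · (1/1152) = 95/24.
E[α(G)] ≥ n − E[|E(G)|] = 96 − 95/24 = 2209/24.
Numerically: ≈ 92.04167.
(This is only a lower bound; the true E[α(G)] may be larger.)

E[α(G)] ≥ 2209/24 ≈ 92.04167.


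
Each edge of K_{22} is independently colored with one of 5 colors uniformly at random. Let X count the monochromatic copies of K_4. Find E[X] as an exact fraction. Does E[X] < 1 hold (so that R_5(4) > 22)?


E[X] = C(22, 4) · 5^{1 − 6} = 7315 · 5^{−5} = 7315/3125.
As a reduced fraction: E[X] = 1463/625 ≈ 2.3408.
Is E[X] < 1? NO.
Since E[X] ≥ 1, the first-moment bound is inconclusive at n = 22; it does NOT by itself certify R_5(4) > 22.

E[X] = 1463/625 ≈ 2.3408; E[X] ≥ 1; first-moment method inconclusive here.


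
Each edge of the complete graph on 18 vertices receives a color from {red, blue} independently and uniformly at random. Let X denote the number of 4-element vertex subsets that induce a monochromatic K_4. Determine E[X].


Let X = Σ_S X_S over the C(18, 4) = 3060 subsets S of size 4, where X_S = 1 if the K_4 on S is monochromatic.
For a fixed S, the K_4 on S has C(4, 2) = 6 edges. P[all 6 edges red] = (1/2)^6, and likewise for blue, so P[monochromatic] = 2·(1/2)^6 = 2^{1 − 6} = 1/32.
Summing: E[X] = C(18, 4) · 2^{1 − 6} = 3060 · 1/32 = 765/8.
Numerically: E[X] ≈ 95.6250.

E[X] = C(18,4)·2^(1−C(4,2)) = 765/8 ≈ 95.6250.


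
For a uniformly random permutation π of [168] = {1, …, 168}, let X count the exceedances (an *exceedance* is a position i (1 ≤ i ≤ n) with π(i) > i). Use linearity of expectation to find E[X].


Write X = Σ_{i=1}^{168} X_i, where X_i = 1_{π(i) > i}.
For each fixed i, π(i) is uniform over {1, …, 168} (marginal of a uniform permutation), so P[π(i) > i] = (n − i)/n. Summing: Σ_{i=1}^{168} (n − i)/n = (0 + 1 + … + 167)/168 = 168(168 − 1)/(2·168) = (168 − 1)/2.
Hence E[X] = Σ_{i=1}^{168} (168 − i)/168 = 167/2 ≈ 83.500.

E[X] = 167/2 = 83.500.


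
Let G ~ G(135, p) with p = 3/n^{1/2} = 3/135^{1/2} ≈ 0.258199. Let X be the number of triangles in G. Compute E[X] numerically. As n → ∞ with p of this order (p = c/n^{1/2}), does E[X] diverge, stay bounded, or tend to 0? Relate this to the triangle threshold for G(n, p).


Number of potential triangles: C(135, 3) = 400995.
Each occurs with probability p³ ≈ (0.258199)³ ≈ 1.72132593e-02.
By linearity: E[X] = C(135, 3)·p³ ≈ 400995 · 1.72132593e-02 ≈ 6902.430920.
Since α = 1/2 < 1, p = c/n^{1/2} ≫ 1/n is above the triangle threshold p ~ 1/n. Asymptotically E[X] ~ (c³/6)·n^{3(1−α)} = (3³/6)·n^{1.5} → ∞; triangles are abundant w.h.p.

E[X] ≈ 6902.430920; in regime p = Θ(1/n^{1/2}) E[X] diverges (above the triangle threshold p ~ 1/n).


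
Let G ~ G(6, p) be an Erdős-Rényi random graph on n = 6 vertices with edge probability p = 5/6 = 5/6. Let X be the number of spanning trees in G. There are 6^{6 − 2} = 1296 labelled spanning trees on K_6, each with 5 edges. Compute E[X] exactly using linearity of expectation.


K_6 has 6^{6 − 2} = 1296 labelled spanning trees.
For each such spanning tree H, let X_H = 1 if all 5 edges of H are present in G. Then P[X_H = 1] = p^{5} = (5/6)^{5} = 3125/7776.
By linearity of expectation: E[X] = Σ_H E[X_H] = 1296 · p^{5} = 1296 · 3125/7776 = 3125/6.
Numerically: E[X] ≈ 520.833.

E[X] = 1296 · (5/6)^{5} = 3125/6 ≈ 520.833.


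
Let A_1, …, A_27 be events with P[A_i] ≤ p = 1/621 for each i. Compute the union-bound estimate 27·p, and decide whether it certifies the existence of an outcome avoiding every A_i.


Union bound: P[∪_{i=1}^{27} A_i] ≤ Σ_i P[A_i] ≤ 27·p = 27·(1/621) = 1/23.
Numerically: 1/23 ≈ 0.0435.
Is 1/23 < 1? YES.
Since P[∪ A_i] ≤ 1/23 < 1, the complement has P[∩ A_i^c] ≥ 1 − 1/23 = 22/23 > 0, so some outcome avoids every A_i.

27·p = 1/23 ≈ 0.0435; existence CERTIFIED by the union bound.


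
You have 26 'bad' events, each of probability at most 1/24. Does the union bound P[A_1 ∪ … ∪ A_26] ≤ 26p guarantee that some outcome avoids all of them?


Union bound: P[∪_{i=1}^{26} A_i] ≤ Σ_i P[A_i] ≤ 26·p = 26·(1/24) = 13/12.
Numerically: 13/12 ≈ 1.083333.
Is 13/12 < 1? NO.
Since the bound 13/12 is ≥ 1, the union bound is uninformative here; it does NOT by itself certify existence.

26·p = 13/12 ≈ 1.083333; existence NOT certified by the union bound.


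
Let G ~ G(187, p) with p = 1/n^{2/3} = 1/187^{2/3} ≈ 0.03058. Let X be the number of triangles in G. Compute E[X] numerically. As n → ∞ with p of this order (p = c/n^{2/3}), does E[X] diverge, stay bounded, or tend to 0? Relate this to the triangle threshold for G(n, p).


Number of potential triangles: C(187, 3) = 1072445.
Each occurs with probability p³ ≈ (0.03058)³ ≈ 2.859676e-05.
By linearity: E[X] = C(187, 3)·p³ ≈ 1072445 · 2.859676e-05 ≈ 30.6684.
Since α = 2/3 < 1, p = c/n^{2/3} ≫ 1/n is above the triangle threshold p ~ 1/n. Asymptotically E[X] ~ (c³/6)·n^{3(1−α)} = (1³/6)·n^{1} → ∞; triangles are abundant w.h.p.

E[X] ≈ 30.6684; in regime p = Θ(1/n^{2/3}) E[X] diverges (above the triangle threshold p ~ 1/n).


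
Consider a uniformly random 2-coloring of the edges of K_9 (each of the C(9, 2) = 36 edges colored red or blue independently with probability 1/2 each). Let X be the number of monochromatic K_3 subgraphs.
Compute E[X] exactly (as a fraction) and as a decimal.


Let X = Σ_S X_S over the C(9, 3) = 84 subsets S of size 3, where X_S = 1 if the K_3 on S is monochromatic.
For a fixed S, the K_3 on S has C(3, 2) = 3 edges. P[all 3 edges red] = (1/2)^3, and likewise for blue, so P[monochromatic] = 2·(1/2)^3 = 2^{1 − 3} = 1/4.
By linearity of expectation: E[X] = C(9, 3) · 2^{1 − 3} = 84 · 1/4 = 21.
Numerically: E[X] ≈ 21.00000.

E[X] = C(9,3)·2^(1−C(3,2)) = 21 ≈ 21.00000.


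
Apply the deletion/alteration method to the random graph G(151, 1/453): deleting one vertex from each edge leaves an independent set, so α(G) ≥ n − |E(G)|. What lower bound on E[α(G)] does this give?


E[|E(G)|] = C(151, 2)·p = 11325 · (1/453) = 25.
E[α(G)] ≥ n − E[|E(G)|] = 151 − 25 = 126.
Numerically: ≈ 126.000000.
(This is only a lower bound; the true E[α(G)] may be larger.)

E[α(G)] ≥ 126 ≈ 126.000000.


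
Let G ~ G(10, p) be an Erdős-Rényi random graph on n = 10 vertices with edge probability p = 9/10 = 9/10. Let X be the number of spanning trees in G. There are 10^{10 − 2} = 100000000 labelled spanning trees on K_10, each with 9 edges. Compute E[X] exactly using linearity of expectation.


K_10 has 10^{10 − 2} = 100000000 labelled spanning trees.
For each such spanning tree H, let X_H = 1 if all 9 edges of H are present in G. Then P[X_H = 1] = p^{9} = (9/10)^{9} = 387420489/1000000000.
By linearity of expectation: E[X] = Σ_H E[X_H] = 100000000 · p^{9} = 100000000 · 387420489/1000000000 = 387420489/10.
Numerically: E[X] ≈ 3.8742e+07.

E[X] = 100000000 · (9/10)^{9} = 387420489/10 ≈ 3.8742e+07.


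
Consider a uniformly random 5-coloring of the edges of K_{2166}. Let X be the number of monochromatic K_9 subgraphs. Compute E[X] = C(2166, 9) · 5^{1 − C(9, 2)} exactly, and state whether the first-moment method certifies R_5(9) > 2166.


E[X] = C(2166, 9) · 5^{1 − 36} = 2844037944203015677277940 · 5^{−35} = 2844037944203015677277940/2910383045673370361328125.
As a reduced fraction: E[X] = 568807588840603135455588/582076609134674072265625 ≈ 0.9772.
Is E[X] < 1? YES.
Since E[X] < 1, there exists a 5-coloring of K_{2166} with no monochromatic K_9; hence R_5(9) > 2166.

E[X] = 568807588840603135455588/582076609134674072265625 ≈ 0.9772; E[X] < 1, so R_5(9) > 2166.


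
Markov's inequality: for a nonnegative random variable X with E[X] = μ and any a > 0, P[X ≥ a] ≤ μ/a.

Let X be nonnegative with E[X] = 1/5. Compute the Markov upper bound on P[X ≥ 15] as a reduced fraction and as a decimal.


μ = E[X] = 1/5, a = 15.
Markov: P[X ≥ 15] ≤ μ/a = (1/5)/15 = 1/75.
Numerically: ≈ 0.013.
(Since a = 15 > μ = 0.200, the bound 1/75 is < 1 and informative.)

P[X ≥ 15] ≤ 1/75 ≈ 0.013.


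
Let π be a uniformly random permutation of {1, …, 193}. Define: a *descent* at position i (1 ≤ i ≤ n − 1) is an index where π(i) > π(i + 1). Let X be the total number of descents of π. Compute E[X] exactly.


Write X = Σ X_I over i = 1, …, 192, with X_I the indicator of one descent.
There are 192 indicators.
For each fixed i, the pair (π(i), π(i+1)) is a uniformly random ordered pair of distinct values from {1, …, 193}; by symmetry P[π(i) > π(i+1)] = 1/2.
By linearity: E[X] = 192 · (1/2) = (193 − 1) · (1/2) = 96 ≈ 96.000.

E[X] = 96 = 96.000.


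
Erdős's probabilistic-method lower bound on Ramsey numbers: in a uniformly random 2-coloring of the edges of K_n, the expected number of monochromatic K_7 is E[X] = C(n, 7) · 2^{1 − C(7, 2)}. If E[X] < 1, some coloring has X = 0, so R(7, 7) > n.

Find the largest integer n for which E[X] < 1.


We need C(n, 7) · 2^{1 − 21} < 1, i.e. C(n, 7) < 2^{21 − 1} = 1048576.
Check values of n near the boundary:
  n = 21: C(21, 7) = 116280; 116280 < 1048576? YES
  n = 22: C(22, 7) = 170544; 170544 < 1048576? YES
  n = 23: C(23, 7) = 245157; 245157 < 1048576? YES
  n = 24: C(24, 7) = 346104; 346104 < 1048576? YES
  n = 25: C(25, 7) = 480700; 480700 < 1048576? YES
  n = 26: C(26, 7) = 657800; 657800 < 1048576? YES
  n = 27: C(27, 7) = 888030; 888030 < 1048576? YES
  n = 28: C(28, 7) = 1184040; 1184040 < 1048576? NO
The largest n with C(n, 7) < 1048576 is n = 27 (where E[X] = 444015/524288 ≈ 0.846891). Hence R(7, 7) > 27, i.e. R(7, 7) ≥ 28.

Largest n = 27; hence R(7, 7) > 27.


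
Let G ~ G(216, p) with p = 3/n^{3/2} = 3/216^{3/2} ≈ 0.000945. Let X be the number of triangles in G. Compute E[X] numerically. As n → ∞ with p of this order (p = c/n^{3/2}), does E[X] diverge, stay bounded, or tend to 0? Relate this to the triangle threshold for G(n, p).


Number of potential triangles: C(216, 3) = 1656360.
Each occurs with probability p³ ≈ (0.000945)³ ≈ 8.43960e-10.
By linearity: E[X] = C(216, 3)·p³ ≈ 1656360 · 8.43960e-10 ≈ 0.001.
Since α = 3/2 > 1, p = c/n^{3/2} = o(1/n) is below the triangle threshold p ~ 1/n. Asymptotically E[X] ~ (c³/6)·n^{3(1−α)} = (3³/6)·n^{-1.5} → 0, so by Markov's inequality G has no triangles w.h.p.

E[X] ≈ 0.001; in regime p = Θ(1/n^{3/2}) E[X] tends to 0 (below the triangle threshold p ~ 1/n).


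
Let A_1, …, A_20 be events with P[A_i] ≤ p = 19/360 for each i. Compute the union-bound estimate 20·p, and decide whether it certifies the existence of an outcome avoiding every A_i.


Union bound: P[∪_{i=1}^{20} A_i] ≤ Σ_i P[A_i] ≤ 20·p = 20·(19/360) = 19/18.
Numerically: 19/18 ≈ 1.05556.
Is 19/18 < 1? NO.
Since the bound 19/18 is ≥ 1, the union bound is uninformative here; it does NOT by itself certify existence.

20·p = 19/18 ≈ 1.05556; existence NOT certified by the union bound.


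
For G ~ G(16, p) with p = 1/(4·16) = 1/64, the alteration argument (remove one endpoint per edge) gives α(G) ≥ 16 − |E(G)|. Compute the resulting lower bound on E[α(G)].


E[|E(G)|] = C(16, 2)·p = 120 · (1/64) = 15/8.
E[α(G)] ≥ n − E[|E(G)|] = 16 − 15/8 = 113/8.
Numerically: ≈ 14.1250.
(This is only a lower bound; the true E[α(G)] may be larger.)

E[α(G)] ≥ 113/8 ≈ 14.1250.


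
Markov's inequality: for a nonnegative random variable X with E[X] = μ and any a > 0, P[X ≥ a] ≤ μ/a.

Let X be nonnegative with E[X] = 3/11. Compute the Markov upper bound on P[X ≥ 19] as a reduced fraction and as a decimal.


μ = E[X] = 3/11, a = 19.
Markov: P[X ≥ 19] ≤ μ/a = (3/11)/19 = 3/209.
Numerically: ≈ 0.014354.
(Since a = 19 > μ = 0.272727, the bound 3/209 is < 1 and informative.)

P[X ≥ 19] ≤ 3/209 ≈ 0.014354.


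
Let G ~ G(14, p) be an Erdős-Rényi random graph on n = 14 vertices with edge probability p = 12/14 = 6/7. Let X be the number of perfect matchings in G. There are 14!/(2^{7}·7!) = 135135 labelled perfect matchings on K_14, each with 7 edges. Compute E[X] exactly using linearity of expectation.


K_14 has 14!/(2^{7}·7!) = 135135 labelled perfect matchings.
For each such perfect matching H, let X_H = 1 if all 7 edges of H are present in G. Then P[X_H = 1] = p^{7} = (6/7)^{7} = 279936/823543.
By linearity: E[X] = Σ_H E[X_H] = 135135 · p^{7} = 135135 · 279936/823543 = 5404164480/117649.
Numerically: E[X] ≈ 45934.6.

E[X] = 135135 · (6/7)^{7} = 5404164480/117649 ≈ 45934.6.


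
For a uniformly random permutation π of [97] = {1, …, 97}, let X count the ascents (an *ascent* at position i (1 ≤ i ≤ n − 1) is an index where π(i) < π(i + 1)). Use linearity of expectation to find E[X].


Write X = Σ X_I over i = 1, …, 96, with X_I the indicator of one ascent.
There are 96 indicators.
For each fixed i, the pair (π(i), π(i+1)) is a uniformly random ordered pair of distinct values from {1, …, 97}; by symmetry P[π(i) < π(i+1)] = 1/2.
By linearity: E[X] = 96 · (1/2) = (97 − 1) · (1/2) = 48 ≈ 48.000000.

E[X] = 48 = 48.000000.


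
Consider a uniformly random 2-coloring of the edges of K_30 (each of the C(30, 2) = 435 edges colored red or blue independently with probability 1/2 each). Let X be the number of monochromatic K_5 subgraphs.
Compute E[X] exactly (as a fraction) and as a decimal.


Let X = Σ_S X_S over the C(30, 5) = 142506 subsets S of size 5, where X_S = 1 if the K_5 on S is monochromatic.
For a fixed S, the K_5 on S has C(5, 2) = 10 edges. P[all 10 edges red] = (1/2)^10, and likewise for blue, so P[monochromatic] = 2·(1/2)^10 = 2^{1 − 10} = 1/512.
By linearity: E[X] = C(30, 5) · 2^{1 − 10} = 142506 · 1/512 = 71253/256.
Numerically: E[X] ≈ 278.33203.

E[X] = C(30,5)·2^(1−C(5,2)) = 71253/256 ≈ 278.33203.


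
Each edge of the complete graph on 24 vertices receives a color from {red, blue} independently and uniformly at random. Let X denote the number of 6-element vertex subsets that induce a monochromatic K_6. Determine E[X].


Let X = Σ_S X_S over the C(24, 6) = 134596 subsets S of size 6, where X_S = 1 if the K_6 on S is monochromatic.
For a fixed S, the K_6 on S has C(6, 2) = 15 edges. P[all 15 edges red] = (1/2)^15, and likewise for blue, so P[monochromatic] = 2·(1/2)^15 = 2^{1 − 15} = 1/16384.
By linearity of expectation: E[X] = C(24, 6) · 2^{1 − 15} = 134596 · 1/16384 = 33649/4096.
Numerically: E[X] ≈ 8.2151.

E[X] = C(24,6)·2^(1−C(6,2)) = 33649/4096 ≈ 8.2151.


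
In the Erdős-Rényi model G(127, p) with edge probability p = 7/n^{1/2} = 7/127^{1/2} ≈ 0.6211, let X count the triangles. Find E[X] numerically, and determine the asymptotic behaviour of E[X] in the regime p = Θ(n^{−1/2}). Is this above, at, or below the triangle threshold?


Number of potential triangles: C(127, 3) = 333375.
Each occurs with probability p³ ≈ (0.6211)³ ≈ 2.396561e-01.
By linearity: E[X] = C(127, 3)·p³ ≈ 333375 · 2.396561e-01 ≈ 79895.3617.
Since α = 1/2 < 1, p = c/n^{1/2} ≫ 1/n is above the triangle threshold p ~ 1/n. Asymptotically E[X] ~ (c³/6)·n^{3(1−α)} = (7³/6)·n^{1.5} → ∞; triangles are abundant w.h.p.

E[X] ≈ 79895.3617; in regime p = Θ(1/n^{1/2}) E[X] diverges (above the triangle threshold p ~ 1/n).


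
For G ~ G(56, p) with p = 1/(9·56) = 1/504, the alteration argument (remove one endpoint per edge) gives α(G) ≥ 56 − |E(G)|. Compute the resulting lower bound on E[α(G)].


E[|E(G)|] = C(56, 2)·p = 1540 · (1/504) = 55/18.
E[α(G)] ≥ n − E[|E(G)|] = 56 − 55/18 = 953/18.
Numerically: ≈ 52.94444.
(This is only a lower bound; the true E[α(G)] may be larger.)

E[α(G)] ≥ 953/18 ≈ 52.94444.


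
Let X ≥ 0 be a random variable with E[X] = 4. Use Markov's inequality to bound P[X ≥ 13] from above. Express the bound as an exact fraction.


μ = E[X] = 4, a = 13.
Markov: P[X ≥ 13] ≤ μ/a = (4)/13 = 4/13.
Numerically: ≈ 0.307692.
(Since a = 13 > μ = 4.000000, the bound 4/13 is < 1 and informative.)

P[X ≥ 13] ≤ 4/13 ≈ 0.307692.


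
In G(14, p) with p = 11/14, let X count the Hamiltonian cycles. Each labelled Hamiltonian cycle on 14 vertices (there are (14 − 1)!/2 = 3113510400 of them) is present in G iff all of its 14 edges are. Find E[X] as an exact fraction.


K_14 has (14 − 1)!/2 = 3113510400 labelled Hamiltonian cycles.
For each such Hamiltonian cycle H, let X_H = 1 if all 14 edges of H are present in G. Then P[X_H = 1] = p^{14} = (11/14)^{14} = 379749833583241/11112006825558016.
Summing the indicators: E[X] = Σ_H E[X_H] = 3113510400 · p^{14} = 3113510400 · 379749833583241/11112006825558016 = 329898174179601037725/3100448333024.
Numerically: E[X] ≈ 1.06403e+08.

E[X] = 3113510400 · (11/14)^{14} = 329898174179601037725/3100448333024 ≈ 1.06403e+08.


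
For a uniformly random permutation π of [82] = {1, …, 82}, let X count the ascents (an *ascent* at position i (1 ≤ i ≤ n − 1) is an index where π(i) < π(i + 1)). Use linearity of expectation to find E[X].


Write X = Σ X_I over i = 1, …, 81, with X_I the indicator of one ascent.
There are 81 indicators.
For each fixed i, the pair (π(i), π(i+1)) is a uniformly random ordered pair of distinct values from {1, …, 82}; by symmetry P[π(i) < π(i+1)] = 1/2.
By linearity: E[X] = 81 · (1/2) = (82 − 1) · (1/2) = 81/2 ≈ 40.50000.

E[X] = 81/2 = 40.50000.


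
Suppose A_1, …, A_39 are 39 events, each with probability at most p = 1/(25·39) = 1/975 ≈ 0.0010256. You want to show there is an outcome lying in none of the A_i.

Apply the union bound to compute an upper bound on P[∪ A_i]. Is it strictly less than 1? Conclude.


Union bound: P[∪_{i=1}^{39} A_i] ≤ Σ_i P[A_i] ≤ 39·p = 39·(1/975) = 1/25.
Numerically: 1/25 ≈ 0.0400000.
Is 1/25 < 1? YES.
Since P[∪ A_i] ≤ 1/25 < 1, the complement has P[∩ A_i^c] ≥ 1 − 1/25 = 24/25 > 0, so some outcome avoids every A_i.

39·p = 1/25 ≈ 0.0400000; existence CERTIFIED by the union bound.


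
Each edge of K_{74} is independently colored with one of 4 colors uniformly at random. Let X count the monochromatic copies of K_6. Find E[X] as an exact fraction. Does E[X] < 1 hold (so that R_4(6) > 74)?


E[X] = C(74, 6) · 4^{1 − 15} = 185250786 · 4^{−14} = 185250786/268435456.
As a reduced fraction: E[X] = 92625393/134217728 ≈ 0.69011.
Is E[X] < 1? YES.
Since E[X] < 1, there exists a 4-coloring of K_{74} with no monochromatic K_6; hence R_4(6) > 74.

E[X] = 92625393/134217728 ≈ 0.69011; E[X] < 1, so R_4(6) > 74.


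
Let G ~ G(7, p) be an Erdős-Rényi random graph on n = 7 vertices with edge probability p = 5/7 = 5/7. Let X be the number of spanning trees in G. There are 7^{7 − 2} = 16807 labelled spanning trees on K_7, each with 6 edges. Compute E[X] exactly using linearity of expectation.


K_7 has 7^{7 − 2} = 16807 labelled spanning trees.
For each such spanning tree H, let X_H = 1 if all 6 edges of H are present in G. Then P[X_H = 1] = p^{6} = (5/7)^{6} = 15625/117649.
By linearity: E[X] = Σ_H E[X_H] = 16807 · p^{6} = 16807 · 15625/117649 = 15625/7.
Numerically: E[X] ≈ 2.23e+03.

E[X] = 16807 · (5/7)^{6} = 15625/7 ≈ 2.23e+03.


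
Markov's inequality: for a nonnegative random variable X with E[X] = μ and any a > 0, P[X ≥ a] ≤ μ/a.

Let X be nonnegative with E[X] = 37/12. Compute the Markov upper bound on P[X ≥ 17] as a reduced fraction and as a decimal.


μ = E[X] = 37/12, a = 17.
Markov: P[X ≥ 17] ≤ μ/a = (37/12)/17 = 37/204.
Numerically: ≈ 0.18137.
(Since a = 17 > μ = 3.08333, the bound 37/204 is < 1 and informative.)

P[X ≥ 17] ≤ 37/204 ≈ 0.18137.


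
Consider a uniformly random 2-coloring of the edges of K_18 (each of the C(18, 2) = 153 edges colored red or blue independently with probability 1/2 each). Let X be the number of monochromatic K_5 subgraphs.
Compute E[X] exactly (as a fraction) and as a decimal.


Let X = Σ_S X_S over the C(18, 5) = 8568 subsets S of size 5, where X_S = 1 if the K_5 on S is monochromatic.
For a fixed S, the K_5 on S has C(5, 2) = 10 edges. P[all 10 edges red] = (1/2)^10, and likewise for blue, so P[monochromatic] = 2·(1/2)^10 = 2^{1 − 10} = 1/512.
By linearity of expectation: E[X] = C(18, 5) · 2^{1 − 10} = 8568 · 1/512 = 1071/64.
Numerically: E[X] ≈ 16.734.

E[X] = C(18,5)·2^(1−C(5,2)) = 1071/64 ≈ 16.734.


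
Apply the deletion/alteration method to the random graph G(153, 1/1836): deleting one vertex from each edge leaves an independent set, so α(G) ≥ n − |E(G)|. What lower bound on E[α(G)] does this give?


E[|E(G)|] = C(153, 2)·p = 11628 · (1/1836) = 19/3.
E[α(G)] ≥ n − E[|E(G)|] = 153 − 19/3 = 440/3.
Numerically: ≈ 146.66667.
(This is only a lower bound; the true E[α(G)] may be larger.)

E[α(G)] ≥ 440/3 ≈ 146.66667.


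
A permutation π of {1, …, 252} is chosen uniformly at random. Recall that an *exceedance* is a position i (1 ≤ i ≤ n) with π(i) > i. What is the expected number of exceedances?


Write X = Σ_{i=1}^{252} X_i, where X_i = 1_{π(i) > i}.
For each fixed i, π(i) is uniform over {1, …, 252} (marginal of a uniform permutation), so P[π(i) > i] = (n − i)/n. Summing: Σ_{i=1}^{252} (n − i)/n = (0 + 1 + … + 251)/252 = 252(252 − 1)/(2·252) = (252 − 1)/2.
Hence E[X] = Σ_{i=1}^{252} (252 − i)/252 = 251/2 ≈ 125.5000.

E[X] = 251/2 = 125.5000.


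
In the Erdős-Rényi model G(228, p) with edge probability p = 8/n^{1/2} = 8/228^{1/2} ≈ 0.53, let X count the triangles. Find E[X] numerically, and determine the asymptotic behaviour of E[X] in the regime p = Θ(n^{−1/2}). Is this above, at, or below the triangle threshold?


Number of potential triangles: C(228, 3) = 1949476.
Each occurs with probability p³ ≈ (0.53)³ ≈ 1.48719e-01.
By linearity: E[X] = C(228, 3)·p³ ≈ 1949476 · 1.48719e-01 ≈ 289924.945.
Since α = 1/2 < 1, p = c/n^{1/2} ≫ 1/n is above the triangle threshold p ~ 1/n. Asymptotically E[X] ~ (c³/6)·n^{3(1−α)} = (8³/6)·n^{1.5} → ∞; triangles are abundant w.h.p.

E[X] ≈ 289924.945; in regime p = Θ(1/n^{1/2}) E[X] diverges (above the triangle threshold p ~ 1/n).
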